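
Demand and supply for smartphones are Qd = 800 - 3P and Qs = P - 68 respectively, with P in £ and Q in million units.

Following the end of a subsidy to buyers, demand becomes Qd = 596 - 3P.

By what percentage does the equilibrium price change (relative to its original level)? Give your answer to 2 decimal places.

Original equilibrium: 800 - 3P = P - 68 gives 868 = 4P, so P = 217 and Q = 149.
With the change applied: demand Qd = 596 - 3P, supply Qs = P - 68.
Equate the new curves: 596 - 3P = P - 68, giving 664 = 4P, P = 166, Q = 98.
%ΔP = (166 − 217) / 217 × 100 = -23.50%.

-23.50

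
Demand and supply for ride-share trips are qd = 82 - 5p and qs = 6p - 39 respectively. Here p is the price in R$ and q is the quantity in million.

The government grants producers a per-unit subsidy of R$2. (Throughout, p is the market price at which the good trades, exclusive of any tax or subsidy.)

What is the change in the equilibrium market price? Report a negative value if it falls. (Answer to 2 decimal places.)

Before the shock: 82 - 5p = 6p - 39 ⇒ 121 = 11p ⇒ p = 11, q = 27.
Since sellers receive the price plus the subsidy, the effective supply curve becomes qs = 6p - 27.
Equate the new curves: 82 - 5p = 6p - 27, giving 109 = 11p, p = 109/11 ≈ 9.9091, q = 357/11 ≈ 32.4545.
Δp = 9.9091 − 11 = -1.09.

-1.09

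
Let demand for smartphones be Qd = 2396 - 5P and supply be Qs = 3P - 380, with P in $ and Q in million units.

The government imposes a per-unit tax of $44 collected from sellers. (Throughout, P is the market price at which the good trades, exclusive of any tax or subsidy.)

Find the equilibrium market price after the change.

363.5

Initially, 2396 - 5P = 3P - 380, so 2776 = 8P and P = 347, Q = 661.
Since sellers keep the price net of the tax, the effective supply curve becomes Qs = 3P - 512.
Equate the new curves: 2396 - 5P = 3P - 512, giving 2908 = 8P, P = 363.5, Q = 578.5.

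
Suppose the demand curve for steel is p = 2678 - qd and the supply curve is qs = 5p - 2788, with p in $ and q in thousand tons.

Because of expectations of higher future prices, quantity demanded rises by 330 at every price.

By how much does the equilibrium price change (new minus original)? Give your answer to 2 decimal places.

Solve the original market: 2678 - p = 5p - 2788, hence p = 911 and q = 1767.
The shock moves the curves to qd = 3008 - p and qs = 5p - 2788.
New equilibrium: 3008 - p = 5p - 2788 ⇒ 5796 = 6p ⇒ p = 966, q = 2042.
Δp = 966 − 911 = +55.00.

+55.00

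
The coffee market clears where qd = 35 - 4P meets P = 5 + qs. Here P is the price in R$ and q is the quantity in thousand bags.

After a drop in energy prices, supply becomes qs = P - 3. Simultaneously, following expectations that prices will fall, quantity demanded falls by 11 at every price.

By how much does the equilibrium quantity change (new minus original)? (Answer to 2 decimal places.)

-0.60

Initially, 35 - 4P = P - 5, so 40 = 5P and P = 8, q = 3.
The shock moves the curves to qd = 24 - 4P and qs = P - 3.
Equate the new curves: 24 - 4P = P - 3, giving 27 = 5P, P = 5.4, q = 2.4.
Δq = 2.4 − 3 = -0.60.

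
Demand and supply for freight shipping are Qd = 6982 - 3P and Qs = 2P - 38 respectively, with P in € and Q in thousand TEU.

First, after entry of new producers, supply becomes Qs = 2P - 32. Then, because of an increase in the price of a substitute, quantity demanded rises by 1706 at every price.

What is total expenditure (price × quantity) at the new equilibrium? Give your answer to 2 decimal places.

Before the shock: 6982 - 3P = 2P - 38 ⇒ 7020 = 5P ⇒ P = 1404, Q = 2770.
The shock moves the curves to Qd = 8688 - 3P and Qs = 2P - 32.
Equate the new curves: 8688 - 3P = 2P - 32, giving 8720 = 5P, P = 1744, Q = 3456.
New expenditure = 1744 × 3456 = 6027264.00.

6027264.00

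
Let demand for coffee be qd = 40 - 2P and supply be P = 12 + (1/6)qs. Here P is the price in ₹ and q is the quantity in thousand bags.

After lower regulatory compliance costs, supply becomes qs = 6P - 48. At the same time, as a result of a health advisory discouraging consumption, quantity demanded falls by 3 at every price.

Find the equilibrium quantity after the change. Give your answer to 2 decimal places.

Initially, 40 - 2P = 6P - 72, so 112 = 8P and P = 14, q = 12.
With the change applied: demand qd = 37 - 2P, supply qs = 6P - 48.
Equate the new curves: 37 - 2P = 6P - 48, giving 85 = 8P, P = 10.625, q = 15.75.

15.75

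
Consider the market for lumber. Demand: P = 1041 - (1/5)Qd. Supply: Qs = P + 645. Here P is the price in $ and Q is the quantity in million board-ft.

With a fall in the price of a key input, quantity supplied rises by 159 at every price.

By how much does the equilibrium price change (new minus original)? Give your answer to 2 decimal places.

Original equilibrium: 5205 - 5P = P + 645 gives 4560 = 6P, so P = 760 and Q = 1405.
The shock moves the curves to Qd = 5205 - 5P and Qs = P + 804.
Clearing the new market: 5205 - 5P = P + 804, so P = 733.5 and Q = 1537.5.
ΔP = 733.5 − 760 = -26.50.

-26.50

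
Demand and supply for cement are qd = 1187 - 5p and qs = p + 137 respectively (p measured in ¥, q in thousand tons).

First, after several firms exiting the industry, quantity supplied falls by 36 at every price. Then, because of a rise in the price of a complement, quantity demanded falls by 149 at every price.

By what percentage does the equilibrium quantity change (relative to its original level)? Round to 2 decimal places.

-17.57

Solve the original market: 1187 - 5p = p + 137, hence p = 175 and q = 312.
The new curves are qd = 1038 - 5p (demand) and qs = p + 101 (supply).
Setting them equal: 1038 - 5p = p + 101 → 937 = 6p, so p = 937/6 ≈ 156.1667 and q = 1543/6 ≈ 257.1667.
%Δq = (257.1667 − 312) / 312 × 100 = -17.57%.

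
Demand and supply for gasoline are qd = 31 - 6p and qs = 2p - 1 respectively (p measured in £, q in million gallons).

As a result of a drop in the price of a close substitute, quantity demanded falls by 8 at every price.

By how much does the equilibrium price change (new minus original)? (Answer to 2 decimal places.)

Initially, 31 - 6p = 2p - 1, so 32 = 8p and p = 4, q = 7.
With the change applied: demand qd = 23 - 6p, supply qs = 2p - 1.
Setting them equal: 23 - 6p = 2p - 1 → 24 = 8p, so p = 3 and q = 5.
Δp = 3 − 4 = -1.00.

-1.00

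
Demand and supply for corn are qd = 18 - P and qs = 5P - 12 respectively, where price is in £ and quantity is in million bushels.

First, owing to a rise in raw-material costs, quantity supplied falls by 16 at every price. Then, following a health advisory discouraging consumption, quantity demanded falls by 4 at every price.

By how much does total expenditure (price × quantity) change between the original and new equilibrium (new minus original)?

-16

Original equilibrium: 18 - P = 5P - 12 gives 30 = 6P, so P = 5 and q = 13.
The new curves are qd = 14 - P (demand) and qs = 5P - 28 (supply).
Setting them equal: 14 - P = 5P - 28 → 42 = 6P, so P = 7 and q = 7.
Expenditure moves from 5×13 = 65 to 7×7 = 49; change = -16.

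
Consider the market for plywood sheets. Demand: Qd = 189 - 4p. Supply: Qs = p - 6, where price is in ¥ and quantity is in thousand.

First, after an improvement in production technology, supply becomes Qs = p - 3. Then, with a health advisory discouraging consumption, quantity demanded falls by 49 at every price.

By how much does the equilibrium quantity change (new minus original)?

Before the shock: 189 - 4p = p - 6 ⇒ 195 = 5p ⇒ p = 39, Q = 33.
The shock moves the curves to Qd = 140 - 4p and Qs = p - 3.
New equilibrium: 140 - 4p = p - 3 ⇒ 143 = 5p ⇒ p = 28.6, Q = 25.6.
ΔQ = 25.6 − 33 = -7.4.

-7.4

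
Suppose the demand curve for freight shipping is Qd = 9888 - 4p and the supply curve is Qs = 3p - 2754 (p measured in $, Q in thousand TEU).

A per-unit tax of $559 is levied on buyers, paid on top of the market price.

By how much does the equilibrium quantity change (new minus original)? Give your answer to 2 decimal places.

-958.29

Initially, 9888 - 4p = 3p - 2754, so 12642 = 7p and p = 1806, Q = 2664.
Since buyers pay the price plus the tax, the effective demand curve becomes Qd = 7652 - 4p.
Clearing the new market: 7652 - 4p = 3p - 2754, so p = 10406/7 ≈ 1486.5714 and Q = 11940/7 ≈ 1705.7143.
ΔQ = 1705.7143 − 2664 = -958.29.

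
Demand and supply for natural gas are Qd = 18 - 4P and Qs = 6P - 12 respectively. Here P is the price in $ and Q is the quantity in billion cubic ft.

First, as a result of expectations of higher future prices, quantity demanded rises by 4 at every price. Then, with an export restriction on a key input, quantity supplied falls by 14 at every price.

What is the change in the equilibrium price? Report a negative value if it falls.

+1.8

Solve the original market: 18 - 4P = 6P - 12, hence P = 3 and Q = 6.
After the shift, demand is Qd = 22 - 4P and supply is Qs = 6P - 26.
Clearing the new market: 22 - 4P = 6P - 26, so P = 4.8 and Q = 2.8.
ΔP = 4.8 − 3 = +1.8.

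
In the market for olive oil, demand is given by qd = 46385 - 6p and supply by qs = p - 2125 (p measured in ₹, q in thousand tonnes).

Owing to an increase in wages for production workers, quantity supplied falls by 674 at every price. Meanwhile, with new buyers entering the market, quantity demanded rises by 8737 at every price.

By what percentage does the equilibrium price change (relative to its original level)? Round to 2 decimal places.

Original equilibrium: 46385 - 6p = p - 2125 gives 48510 = 7p, so p = 6930 and q = 4805.
The shock moves the curves to qd = 55122 - 6p and qs = p - 2799.
New equilibrium: 55122 - 6p = p - 2799 ⇒ 57921 = 7p ⇒ p = 57921/7 ≈ 8274.4286, q = 38328/7 ≈ 5475.4286.
%Δp = (8274.4286 − 6930) / 6930 × 100 = +19.40%.

+19.40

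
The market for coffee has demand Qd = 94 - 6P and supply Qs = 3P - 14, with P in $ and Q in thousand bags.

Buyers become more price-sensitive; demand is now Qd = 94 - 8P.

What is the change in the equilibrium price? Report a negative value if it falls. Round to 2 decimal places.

-2.18

Initially, 94 - 6P = 3P - 14, so 108 = 9P and P = 12, Q = 22.
With the change applied: demand Qd = 94 - 8P, supply Qs = 3P - 14.
New equilibrium: 94 - 8P = 3P - 14 ⇒ 108 = 11P ⇒ P = 108/11 ≈ 9.8182, Q = 170/11 ≈ 15.4545.
ΔP = 9.8182 − 12 = -2.18.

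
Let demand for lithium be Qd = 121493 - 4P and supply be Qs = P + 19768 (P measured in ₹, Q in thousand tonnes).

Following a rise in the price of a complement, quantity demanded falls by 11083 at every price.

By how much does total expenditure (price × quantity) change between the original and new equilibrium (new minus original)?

-129097887.24

Initially, 121493 - 4P = P + 19768, so 101725 = 5P and P = 20345, Q = 40113.
After the shift, demand is Qd = 110410 - 4P and supply is Qs = P + 19768.
Equate the new curves: 110410 - 4P = P + 19768, giving 90642 = 5P, P = 18128.4, Q = 37896.4.
Expenditure moves from 20345×40113 = 816098985 to 18128.4×37896.4 = 687001097.76; change = -129097887.24.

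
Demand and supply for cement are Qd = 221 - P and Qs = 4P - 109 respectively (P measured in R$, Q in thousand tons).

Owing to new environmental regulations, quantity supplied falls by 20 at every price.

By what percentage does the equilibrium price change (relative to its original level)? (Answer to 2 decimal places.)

Solve the original market: 221 - P = 4P - 109, hence P = 66 and Q = 155.
With the change applied: demand Qd = 221 - P, supply Qs = 4P - 129.
Setting them equal: 221 - P = 4P - 129 → 350 = 5P, so P = 70 and Q = 151.
%ΔP = (70 − 66) / 66 × 100 = +6.06%.

+6.06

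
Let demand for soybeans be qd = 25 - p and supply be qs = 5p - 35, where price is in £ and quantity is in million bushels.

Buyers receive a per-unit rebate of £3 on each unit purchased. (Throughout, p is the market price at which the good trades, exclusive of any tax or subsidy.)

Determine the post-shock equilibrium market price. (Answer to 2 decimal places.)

Before the shock: 25 - p = 5p - 35 ⇒ 60 = 6p ⇒ p = 10, q = 15.
Since buyers' out-of-pocket price is the market price minus the rebate, the effective demand curve becomes qd = 28 - p.
Clearing the new market: 28 - p = 5p - 35, so p = 10.5 and q = 17.5.

10.50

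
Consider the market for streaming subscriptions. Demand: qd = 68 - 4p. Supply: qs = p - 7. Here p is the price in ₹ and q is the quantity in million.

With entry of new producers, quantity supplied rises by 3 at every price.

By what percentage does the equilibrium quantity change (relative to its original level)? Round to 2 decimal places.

+30.00

Original equilibrium: 68 - 4p = p - 7 gives 75 = 5p, so p = 15 and q = 8.
The shock moves the curves to qd = 68 - 4p and qs = p - 4.
Setting them equal: 68 - 4p = p - 4 → 72 = 5p, so p = 14.4 and q = 10.4.
%Δq = (10.4 − 8) / 8 × 100 = +30.00%.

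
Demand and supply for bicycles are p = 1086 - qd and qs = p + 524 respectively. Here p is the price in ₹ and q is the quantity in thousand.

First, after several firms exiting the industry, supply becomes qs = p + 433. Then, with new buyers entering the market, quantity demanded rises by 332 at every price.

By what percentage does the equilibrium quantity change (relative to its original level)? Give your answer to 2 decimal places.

+14.97

Solve the original market: 1086 - p = p + 524, hence p = 281 and q = 805.
The new curves are qd = 1418 - p (demand) and qs = p + 433 (supply).
Clearing the new market: 1418 - p = p + 433, so p = 492.5 and q = 925.5.
%Δq = (925.5 − 805) / 805 × 100 = +14.97%.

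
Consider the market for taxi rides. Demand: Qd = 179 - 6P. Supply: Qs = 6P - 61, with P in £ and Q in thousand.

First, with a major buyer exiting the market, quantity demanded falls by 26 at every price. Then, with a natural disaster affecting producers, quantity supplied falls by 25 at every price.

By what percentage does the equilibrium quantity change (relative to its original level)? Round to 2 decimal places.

-43.22

Before the shock: 179 - 6P = 6P - 61 ⇒ 240 = 12P ⇒ P = 20, Q = 59.
With the change applied: demand Qd = 153 - 6P, supply Qs = 6P - 86.
Clearing the new market: 153 - 6P = 6P - 86, so P = 239/12 ≈ 19.9167 and Q = 33.5.
%ΔQ = (33.5 − 59) / 59 × 100 = -43.22%.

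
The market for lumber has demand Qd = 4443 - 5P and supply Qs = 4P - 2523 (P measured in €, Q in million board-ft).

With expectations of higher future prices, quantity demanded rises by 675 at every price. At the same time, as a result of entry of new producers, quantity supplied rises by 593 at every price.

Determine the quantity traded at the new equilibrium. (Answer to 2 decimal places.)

1202.44

Solve the original market: 4443 - 5P = 4P - 2523, hence P = 774 and Q = 573.
The new curves are Qd = 5118 - 5P (demand) and Qs = 4P - 1930 (supply).
New equilibrium: 5118 - 5P = 4P - 1930 ⇒ 7048 = 9P ⇒ P = 7048/9 ≈ 783.1111, Q = 10822/9 ≈ 1202.4444.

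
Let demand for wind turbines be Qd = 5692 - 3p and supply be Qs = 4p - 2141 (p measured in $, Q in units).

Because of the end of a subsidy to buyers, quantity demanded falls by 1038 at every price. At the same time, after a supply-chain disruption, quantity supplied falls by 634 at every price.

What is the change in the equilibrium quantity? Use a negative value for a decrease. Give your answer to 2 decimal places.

-864.86

Solve the original market: 5692 - 3p = 4p - 2141, hence p = 1119 and Q = 2335.
With the change applied: demand Qd = 4654 - 3p, supply Qs = 4p - 2775.
New equilibrium: 4654 - 3p = 4p - 2775 ⇒ 7429 = 7p ⇒ p = 7429/7 ≈ 1061.2857, Q = 10291/7 ≈ 1470.1429.
ΔQ = 1470.1429 − 2335 = -864.86.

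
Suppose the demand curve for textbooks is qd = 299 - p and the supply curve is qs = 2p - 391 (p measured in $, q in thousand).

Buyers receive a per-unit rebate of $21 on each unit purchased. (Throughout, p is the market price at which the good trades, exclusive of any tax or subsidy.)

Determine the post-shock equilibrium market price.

Before the shock: 299 - p = 2p - 391 ⇒ 690 = 3p ⇒ p = 230, q = 69.
Since buyers' out-of-pocket price is the market price minus the rebate, the effective demand curve becomes qd = 320 - p.
Clearing the new market: 320 - p = 2p - 391, so p = 237 and q = 83.

237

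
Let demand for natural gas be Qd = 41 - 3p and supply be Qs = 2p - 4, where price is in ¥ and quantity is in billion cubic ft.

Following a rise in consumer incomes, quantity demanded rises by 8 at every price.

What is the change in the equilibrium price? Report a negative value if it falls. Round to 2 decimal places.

+1.60

Initially, 41 - 3p = 2p - 4, so 45 = 5p and p = 9, Q = 14.
After the shift, demand is Qd = 49 - 3p and supply is Qs = 2p - 4.
Setting them equal: 49 - 3p = 2p - 4 → 53 = 5p, so p = 10.6 and Q = 17.2.
Δp = 10.6 − 9 = +1.60.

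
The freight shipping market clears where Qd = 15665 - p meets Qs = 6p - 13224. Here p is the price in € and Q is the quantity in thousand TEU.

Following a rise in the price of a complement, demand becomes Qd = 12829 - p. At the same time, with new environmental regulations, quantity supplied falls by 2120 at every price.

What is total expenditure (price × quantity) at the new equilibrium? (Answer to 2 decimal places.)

35434734.49

Initially, 15665 - p = 6p - 13224, so 28889 = 7p and p = 4127, Q = 11538.
The new curves are Qd = 12829 - p (demand) and Qs = 6p - 15344 (supply).
Setting them equal: 12829 - p = 6p - 15344 → 28173 = 7p, so p = 28173/7 ≈ 4024.7143 and Q = 61630/7 ≈ 8804.2857.
New expenditure = 4024.7143 × 8804.2857 = 35434734.49.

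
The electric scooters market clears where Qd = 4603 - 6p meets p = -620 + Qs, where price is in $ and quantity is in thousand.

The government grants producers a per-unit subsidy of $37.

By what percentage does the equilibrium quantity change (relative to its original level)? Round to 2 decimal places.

Solve the original market: 4603 - 6p = p + 620, hence p = 569 and Q = 1189.
Since sellers receive the price plus the subsidy, the effective supply curve becomes Qs = p + 657.
New equilibrium: 4603 - 6p = p + 657 ⇒ 3946 = 7p ⇒ p = 3946/7 ≈ 563.7143, Q = 8545/7 ≈ 1220.7143.
%ΔQ = (1220.7143 − 1189) / 1189 × 100 = +2.67%.

+2.67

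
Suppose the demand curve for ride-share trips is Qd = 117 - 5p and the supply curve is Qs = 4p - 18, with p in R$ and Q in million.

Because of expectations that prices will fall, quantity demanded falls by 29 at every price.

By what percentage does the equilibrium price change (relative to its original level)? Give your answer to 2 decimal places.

Before the shock: 117 - 5p = 4p - 18 ⇒ 135 = 9p ⇒ p = 15, Q = 42.
The shock moves the curves to Qd = 88 - 5p and Qs = 4p - 18.
Equate the new curves: 88 - 5p = 4p - 18, giving 106 = 9p, p = 106/9 ≈ 11.7778, Q = 262/9 ≈ 29.1111.
%Δp = (11.7778 − 15) / 15 × 100 = -21.48%.

-21.48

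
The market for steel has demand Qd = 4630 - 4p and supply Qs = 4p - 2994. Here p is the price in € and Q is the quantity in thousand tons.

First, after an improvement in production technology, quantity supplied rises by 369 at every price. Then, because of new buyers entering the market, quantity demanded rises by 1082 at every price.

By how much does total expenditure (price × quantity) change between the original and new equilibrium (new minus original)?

Original equilibrium: 4630 - 4p = 4p - 2994 gives 7624 = 8p, so p = 953 and Q = 818.
The shock moves the curves to Qd = 5712 - 4p and Qs = 4p - 2625.
Setting them equal: 5712 - 4p = 4p - 2625 → 8337 = 8p, so p = 1042.125 and Q = 1543.5.
Expenditure moves from 953×818 = 779554 to 1042.125×1543.5 = 1608519.9375; change = +828965.9375.

+828965.9375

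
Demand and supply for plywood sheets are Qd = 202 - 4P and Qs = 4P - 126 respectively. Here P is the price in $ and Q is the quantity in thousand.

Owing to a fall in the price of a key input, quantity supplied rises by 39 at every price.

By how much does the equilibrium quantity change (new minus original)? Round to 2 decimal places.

Before the shock: 202 - 4P = 4P - 126 ⇒ 328 = 8P ⇒ P = 41, Q = 38.
After the shift, demand is Qd = 202 - 4P and supply is Qs = 4P - 87.
Equate the new curves: 202 - 4P = 4P - 87, giving 289 = 8P, P = 36.125, Q = 57.5.
ΔQ = 57.5 − 38 = +19.50.

+19.50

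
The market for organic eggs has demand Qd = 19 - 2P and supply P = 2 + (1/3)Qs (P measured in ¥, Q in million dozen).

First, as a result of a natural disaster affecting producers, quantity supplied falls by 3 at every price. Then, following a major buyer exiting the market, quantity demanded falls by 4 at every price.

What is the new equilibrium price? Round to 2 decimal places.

Initially, 19 - 2P = 3P - 6, so 25 = 5P and P = 5, Q = 9.
The new curves are Qd = 15 - 2P (demand) and Qs = 3P - 9 (supply).
Clearing the new market: 15 - 2P = 3P - 9, so P = 4.8 and Q = 5.4.

4.80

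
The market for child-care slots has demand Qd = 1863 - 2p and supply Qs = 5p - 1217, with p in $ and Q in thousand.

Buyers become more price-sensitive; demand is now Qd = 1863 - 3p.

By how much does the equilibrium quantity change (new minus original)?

-275

Initially, 1863 - 2p = 5p - 1217, so 3080 = 7p and p = 440, Q = 983.
The shock moves the curves to Qd = 1863 - 3p and Qs = 5p - 1217.
Setting them equal: 1863 - 3p = 5p - 1217 → 3080 = 8p, so p = 385 and Q = 708.
ΔQ = 708 − 983 = -275.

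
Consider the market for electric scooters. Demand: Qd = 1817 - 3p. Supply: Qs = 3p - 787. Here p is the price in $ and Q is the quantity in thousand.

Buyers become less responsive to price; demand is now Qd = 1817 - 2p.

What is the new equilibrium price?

520.8

Original equilibrium: 1817 - 3p = 3p - 787 gives 2604 = 6p, so p = 434 and Q = 515.
With the change applied: demand Qd = 1817 - 2p, supply Qs = 3p - 787.
New equilibrium: 1817 - 2p = 3p - 787 ⇒ 2604 = 5p ⇒ p = 520.8, Q = 775.4.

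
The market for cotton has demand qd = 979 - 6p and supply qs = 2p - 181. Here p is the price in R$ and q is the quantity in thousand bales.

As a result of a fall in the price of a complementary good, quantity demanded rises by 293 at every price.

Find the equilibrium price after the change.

Original equilibrium: 979 - 6p = 2p - 181 gives 1160 = 8p, so p = 145 and q = 109.
The new curves are qd = 1272 - 6p (demand) and qs = 2p - 181 (supply).
Equate the new curves: 1272 - 6p = 2p - 181, giving 1453 = 8p, p = 181.625, q = 182.25.

181.625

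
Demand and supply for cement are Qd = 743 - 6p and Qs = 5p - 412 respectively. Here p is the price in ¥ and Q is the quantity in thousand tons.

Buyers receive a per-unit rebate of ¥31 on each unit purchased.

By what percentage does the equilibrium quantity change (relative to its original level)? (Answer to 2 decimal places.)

+74.82

Initially, 743 - 6p = 5p - 412, so 1155 = 11p and p = 105, Q = 113.
Since buyers' out-of-pocket price is the market price minus the rebate, the effective demand curve becomes Qd = 929 - 6p.
New equilibrium: 929 - 6p = 5p - 412 ⇒ 1341 = 11p ⇒ p = 1341/11 ≈ 121.9091, Q = 2173/11 ≈ 197.5455.
%ΔQ = (197.5455 − 113) / 113 × 100 = +74.82%.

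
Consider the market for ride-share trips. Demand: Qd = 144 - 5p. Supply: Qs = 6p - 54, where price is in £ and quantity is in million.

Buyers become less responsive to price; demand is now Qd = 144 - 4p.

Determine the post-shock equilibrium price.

19.8

Before the shock: 144 - 5p = 6p - 54 ⇒ 198 = 11p ⇒ p = 18, Q = 54.
After the shift, demand is Qd = 144 - 4p and supply is Qs = 6p - 54.
Setting them equal: 144 - 4p = 6p - 54 → 198 = 10p, so p = 19.8 and Q = 64.8.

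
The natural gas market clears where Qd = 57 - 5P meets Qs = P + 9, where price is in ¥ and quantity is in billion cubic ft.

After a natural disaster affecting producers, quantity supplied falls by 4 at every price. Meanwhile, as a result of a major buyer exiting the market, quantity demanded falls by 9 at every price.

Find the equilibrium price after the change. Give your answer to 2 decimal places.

7.17

Initially, 57 - 5P = P + 9, so 48 = 6P and P = 8, Q = 17.
The new curves are Qd = 48 - 5P (demand) and Qs = P + 5 (supply).
Equate the new curves: 48 - 5P = P + 5, giving 43 = 6P, P = 43/6 ≈ 7.1667, Q = 73/6 ≈ 12.1667.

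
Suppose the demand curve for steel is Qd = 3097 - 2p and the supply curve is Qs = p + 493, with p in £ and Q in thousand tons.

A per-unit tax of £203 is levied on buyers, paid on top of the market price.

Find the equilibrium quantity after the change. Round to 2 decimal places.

1225.67

Original equilibrium: 3097 - 2p = p + 493 gives 2604 = 3p, so p = 868 and Q = 1361.
Since buyers pay the price plus the tax, the effective demand curve becomes Qd = 2691 - 2p.
Equate the new curves: 2691 - 2p = p + 493, giving 2198 = 3p, p = 2198/3 ≈ 732.6667, Q = 3677/3 ≈ 1225.6667.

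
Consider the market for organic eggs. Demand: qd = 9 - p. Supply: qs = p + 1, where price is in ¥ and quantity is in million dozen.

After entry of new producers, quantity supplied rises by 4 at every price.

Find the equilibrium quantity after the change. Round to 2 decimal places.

7.00

Solve the original market: 9 - p = p + 1, hence p = 4 and q = 5.
After the shift, demand is qd = 9 - p and supply is qs = p + 5.
Equate the new curves: 9 - p = p + 5, giving 4 = 2p, p = 2, q = 7.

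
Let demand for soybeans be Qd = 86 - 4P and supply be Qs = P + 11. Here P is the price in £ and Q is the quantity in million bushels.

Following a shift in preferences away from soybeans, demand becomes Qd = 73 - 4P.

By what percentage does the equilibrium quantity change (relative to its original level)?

Initially, 86 - 4P = P + 11, so 75 = 5P and P = 15, Q = 26.
After the shift, demand is Qd = 73 - 4P and supply is Qs = P + 11.
New equilibrium: 73 - 4P = P + 11 ⇒ 62 = 5P ⇒ P = 12.4, Q = 23.4.
%ΔQ = (23.4 − 26) / 26 × 100 = -10%.

-10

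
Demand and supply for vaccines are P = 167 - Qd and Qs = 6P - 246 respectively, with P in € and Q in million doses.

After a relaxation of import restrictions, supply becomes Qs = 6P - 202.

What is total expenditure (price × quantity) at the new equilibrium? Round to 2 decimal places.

Before the shock: 167 - P = 6P - 246 ⇒ 413 = 7P ⇒ P = 59, Q = 108.
After the shift, demand is Qd = 167 - P and supply is Qs = 6P - 202.
New equilibrium: 167 - P = 6P - 202 ⇒ 369 = 7P ⇒ P = 369/7 ≈ 52.7143, Q = 800/7 ≈ 114.2857.
New expenditure = 52.7143 × 114.2857 = 6024.49.

6024.49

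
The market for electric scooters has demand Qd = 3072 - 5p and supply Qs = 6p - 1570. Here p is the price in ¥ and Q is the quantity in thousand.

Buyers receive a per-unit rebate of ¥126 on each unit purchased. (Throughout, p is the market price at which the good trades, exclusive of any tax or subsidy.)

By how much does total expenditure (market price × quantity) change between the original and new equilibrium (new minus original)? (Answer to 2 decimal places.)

Solve the original market: 3072 - 5p = 6p - 1570, hence p = 422 and Q = 962.
Since buyers' out-of-pocket price is the market price minus the rebate, the effective demand curve becomes Qd = 3702 - 5p.
Equate the new curves: 3702 - 5p = 6p - 1570, giving 5272 = 11p, p = 5272/11 ≈ 479.2727, Q = 14362/11 ≈ 1305.6364.
Expenditure moves from 422×962 = 405964 to 479.2727×1305.6364 = 625755.9008; change = +219791.90.

+219791.90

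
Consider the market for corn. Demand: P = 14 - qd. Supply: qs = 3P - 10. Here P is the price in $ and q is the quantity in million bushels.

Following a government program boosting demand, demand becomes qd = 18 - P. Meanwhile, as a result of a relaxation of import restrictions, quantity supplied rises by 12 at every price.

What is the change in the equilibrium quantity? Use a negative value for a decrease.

+6

Solve the original market: 14 - P = 3P - 10, hence P = 6 and q = 8.
With the change applied: demand qd = 18 - P, supply qs = 3P + 2.
Clearing the new market: 18 - P = 3P + 2, so P = 4 and q = 14.
Δq = 14 − 8 = +6.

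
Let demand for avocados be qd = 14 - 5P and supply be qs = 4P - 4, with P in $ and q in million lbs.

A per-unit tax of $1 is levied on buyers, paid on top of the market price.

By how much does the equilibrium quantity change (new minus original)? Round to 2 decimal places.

-2.22

Original equilibrium: 14 - 5P = 4P - 4 gives 18 = 9P, so P = 2 and q = 4.
Since buyers pay the price plus the tax, the effective demand curve becomes qd = 9 - 5P.
New equilibrium: 9 - 5P = 4P - 4 ⇒ 13 = 9P ⇒ P = 13/9 ≈ 1.4444, q = 16/9 ≈ 1.7778.
Δq = 1.7778 − 4 = -2.22.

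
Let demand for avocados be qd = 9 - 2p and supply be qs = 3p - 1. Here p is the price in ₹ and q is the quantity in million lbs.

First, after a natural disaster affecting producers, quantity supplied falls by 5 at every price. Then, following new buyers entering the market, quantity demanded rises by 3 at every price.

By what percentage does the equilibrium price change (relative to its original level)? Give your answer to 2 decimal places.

+80.00

Initially, 9 - 2p = 3p - 1, so 10 = 5p and p = 2, q = 5.
With the change applied: demand qd = 12 - 2p, supply qs = 3p - 6.
New equilibrium: 12 - 2p = 3p - 6 ⇒ 18 = 5p ⇒ p = 3.6, q = 4.8.
%Δp = (3.6 − 2) / 2 × 100 = +80.00%.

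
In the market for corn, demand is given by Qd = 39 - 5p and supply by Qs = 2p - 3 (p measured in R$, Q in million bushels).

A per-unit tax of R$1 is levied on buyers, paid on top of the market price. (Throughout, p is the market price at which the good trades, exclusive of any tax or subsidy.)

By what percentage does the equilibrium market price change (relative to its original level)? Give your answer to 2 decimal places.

-11.90

Before the shock: 39 - 5p = 2p - 3 ⇒ 42 = 7p ⇒ p = 6, Q = 9.
Since buyers pay the price plus the tax, the effective demand curve becomes Qd = 34 - 5p.
Equate the new curves: 34 - 5p = 2p - 3, giving 37 = 7p, p = 37/7 ≈ 5.2857, Q = 53/7 ≈ 7.5714.
%Δp = (5.2857 − 6) / 6 × 100 = -11.90%.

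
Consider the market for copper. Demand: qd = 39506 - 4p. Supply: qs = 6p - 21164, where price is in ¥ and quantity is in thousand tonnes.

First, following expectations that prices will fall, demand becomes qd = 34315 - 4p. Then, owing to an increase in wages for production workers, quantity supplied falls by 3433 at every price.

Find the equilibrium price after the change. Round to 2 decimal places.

5891.20

Before the shock: 39506 - 4p = 6p - 21164 ⇒ 60670 = 10p ⇒ p = 6067, q = 15238.
The new curves are qd = 34315 - 4p (demand) and qs = 6p - 24597 (supply).
Setting them equal: 34315 - 4p = 6p - 24597 → 58912 = 10p, so p = 5891.2 and q = 10750.2.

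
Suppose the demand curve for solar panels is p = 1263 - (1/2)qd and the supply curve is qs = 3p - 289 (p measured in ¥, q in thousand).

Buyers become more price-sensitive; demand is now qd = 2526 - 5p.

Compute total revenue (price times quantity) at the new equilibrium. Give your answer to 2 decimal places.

Solve the original market: 2526 - 2p = 3p - 289, hence p = 563 and q = 1400.
The shock moves the curves to qd = 2526 - 5p and qs = 3p - 289.
Equate the new curves: 2526 - 5p = 3p - 289, giving 2815 = 8p, p = 351.875, q = 766.625.
New expenditure = 351.875 × 766.625 = 269756.17.

269756.17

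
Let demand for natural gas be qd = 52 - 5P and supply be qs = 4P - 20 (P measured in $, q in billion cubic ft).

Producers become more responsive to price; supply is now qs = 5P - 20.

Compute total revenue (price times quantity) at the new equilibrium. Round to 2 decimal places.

115.20

Solve the original market: 52 - 5P = 4P - 20, hence P = 8 and q = 12.
The new curves are qd = 52 - 5P (demand) and qs = 5P - 20 (supply).
Clearing the new market: 52 - 5P = 5P - 20, so P = 7.2 and q = 16.
New expenditure = 7.2 × 16 = 115.20.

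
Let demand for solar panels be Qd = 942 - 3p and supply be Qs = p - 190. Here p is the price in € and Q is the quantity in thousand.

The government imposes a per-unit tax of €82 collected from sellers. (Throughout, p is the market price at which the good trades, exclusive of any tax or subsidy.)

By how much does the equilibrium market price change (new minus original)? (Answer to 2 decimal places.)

Solve the original market: 942 - 3p = p - 190, hence p = 283 and Q = 93.
Since sellers keep the price net of the tax, the effective supply curve becomes Qs = p - 272.
Setting them equal: 942 - 3p = p - 272 → 1214 = 4p, so p = 303.5 and Q = 31.5.
Δp = 303.5 − 283 = +20.50.

+20.50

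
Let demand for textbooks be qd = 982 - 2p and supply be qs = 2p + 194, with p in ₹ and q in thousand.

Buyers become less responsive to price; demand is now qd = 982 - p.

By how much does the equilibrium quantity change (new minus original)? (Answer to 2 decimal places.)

+131.33

Initially, 982 - 2p = 2p + 194, so 788 = 4p and p = 197, q = 588.
With the change applied: demand qd = 982 - p, supply qs = 2p + 194.
Setting them equal: 982 - p = 2p + 194 → 788 = 3p, so p = 788/3 ≈ 262.6667 and q = 2158/3 ≈ 719.3333.
Δq = 719.3333 − 588 = +131.33.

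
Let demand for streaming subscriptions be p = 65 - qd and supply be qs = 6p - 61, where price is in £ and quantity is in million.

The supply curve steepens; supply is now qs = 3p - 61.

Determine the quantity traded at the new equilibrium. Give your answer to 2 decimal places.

Before the shock: 65 - p = 6p - 61 ⇒ 126 = 7p ⇒ p = 18, q = 47.
With the change applied: demand qd = 65 - p, supply qs = 3p - 61.
Equate the new curves: 65 - p = 3p - 61, giving 126 = 4p, p = 31.5, q = 33.5.

33.50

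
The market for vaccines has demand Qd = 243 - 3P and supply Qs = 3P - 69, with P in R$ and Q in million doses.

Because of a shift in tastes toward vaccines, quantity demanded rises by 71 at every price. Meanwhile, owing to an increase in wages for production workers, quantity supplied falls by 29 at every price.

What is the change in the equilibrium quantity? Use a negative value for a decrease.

Solve the original market: 243 - 3P = 3P - 69, hence P = 52 and Q = 87.
The new curves are Qd = 314 - 3P (demand) and Qs = 3P - 98 (supply).
Equate the new curves: 314 - 3P = 3P - 98, giving 412 = 6P, P = 206/3 ≈ 68.6667, Q = 108.
ΔQ = 108 − 87 = +21.

+21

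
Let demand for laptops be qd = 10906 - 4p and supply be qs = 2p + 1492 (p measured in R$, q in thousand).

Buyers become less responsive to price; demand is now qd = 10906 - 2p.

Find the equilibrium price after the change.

2353.5

Initially, 10906 - 4p = 2p + 1492, so 9414 = 6p and p = 1569, q = 4630.
With the change applied: demand qd = 10906 - 2p, supply qs = 2p + 1492.
Clearing the new market: 10906 - 2p = 2p + 1492, so p = 2353.5 and q = 6199.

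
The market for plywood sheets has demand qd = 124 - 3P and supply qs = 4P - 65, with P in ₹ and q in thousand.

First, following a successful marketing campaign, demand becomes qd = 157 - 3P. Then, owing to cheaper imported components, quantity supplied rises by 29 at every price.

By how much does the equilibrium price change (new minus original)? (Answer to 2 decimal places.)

+0.57

Solve the original market: 124 - 3P = 4P - 65, hence P = 27 and q = 43.
After the shift, demand is qd = 157 - 3P and supply is qs = 4P - 36.
Clearing the new market: 157 - 3P = 4P - 36, so P = 193/7 ≈ 27.5714 and q = 520/7 ≈ 74.2857.
ΔP = 27.5714 − 27 = +0.57.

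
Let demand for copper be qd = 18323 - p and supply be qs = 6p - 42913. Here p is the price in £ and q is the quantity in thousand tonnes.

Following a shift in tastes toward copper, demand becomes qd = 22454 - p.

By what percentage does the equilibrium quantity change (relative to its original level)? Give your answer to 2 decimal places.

Initially, 18323 - p = 6p - 42913, so 61236 = 7p and p = 8748, q = 9575.
With the change applied: demand qd = 22454 - p, supply qs = 6p - 42913.
Clearing the new market: 22454 - p = 6p - 42913, so p = 65367/7 ≈ 9338.1429 and q = 91811/7 ≈ 13115.8571.
%Δq = (13115.8571 − 9575) / 9575 × 100 = +36.98%.

+36.98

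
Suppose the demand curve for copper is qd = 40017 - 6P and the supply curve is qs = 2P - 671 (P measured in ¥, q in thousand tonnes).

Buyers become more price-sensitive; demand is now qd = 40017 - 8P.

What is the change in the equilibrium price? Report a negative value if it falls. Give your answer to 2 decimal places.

Original equilibrium: 40017 - 6P = 2P - 671 gives 40688 = 8P, so P = 5086 and q = 9501.
With the change applied: demand qd = 40017 - 8P, supply qs = 2P - 671.
Clearing the new market: 40017 - 8P = 2P - 671, so P = 4068.8 and q = 7466.6.
ΔP = 4068.8 − 5086 = -1017.20.

-1017.20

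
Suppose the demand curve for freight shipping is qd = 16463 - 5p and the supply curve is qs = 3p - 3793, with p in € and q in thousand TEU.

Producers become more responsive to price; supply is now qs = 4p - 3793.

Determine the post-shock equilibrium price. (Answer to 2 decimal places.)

Solve the original market: 16463 - 5p = 3p - 3793, hence p = 2532 and q = 3803.
The new curves are qd = 16463 - 5p (demand) and qs = 4p - 3793 (supply).
Equate the new curves: 16463 - 5p = 4p - 3793, giving 20256 = 9p, p = 6752/3 ≈ 2250.6667, q = 15629/3 ≈ 5209.6667.

2250.67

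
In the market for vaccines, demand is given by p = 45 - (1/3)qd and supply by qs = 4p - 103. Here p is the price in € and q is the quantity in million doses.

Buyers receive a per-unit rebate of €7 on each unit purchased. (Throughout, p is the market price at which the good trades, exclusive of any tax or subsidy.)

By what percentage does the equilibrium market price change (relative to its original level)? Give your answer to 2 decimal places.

Before the shock: 135 - 3p = 4p - 103 ⇒ 238 = 7p ⇒ p = 34, q = 33.
Since buyers' out-of-pocket price is the market price minus the rebate, the effective demand curve becomes qd = 156 - 3p.
New equilibrium: 156 - 3p = 4p - 103 ⇒ 259 = 7p ⇒ p = 37, q = 45.
%Δp = (37 − 34) / 34 × 100 = +8.82%.

+8.82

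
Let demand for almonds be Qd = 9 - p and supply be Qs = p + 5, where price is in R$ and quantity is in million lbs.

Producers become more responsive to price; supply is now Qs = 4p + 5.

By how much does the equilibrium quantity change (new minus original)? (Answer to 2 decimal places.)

Before the shock: 9 - p = p + 5 ⇒ 4 = 2p ⇒ p = 2, Q = 7.
The shock moves the curves to Qd = 9 - p and Qs = 4p + 5.
Equate the new curves: 9 - p = 4p + 5, giving 4 = 5p, p = 0.8, Q = 8.2.
ΔQ = 8.2 − 7 = +1.20.

+1.20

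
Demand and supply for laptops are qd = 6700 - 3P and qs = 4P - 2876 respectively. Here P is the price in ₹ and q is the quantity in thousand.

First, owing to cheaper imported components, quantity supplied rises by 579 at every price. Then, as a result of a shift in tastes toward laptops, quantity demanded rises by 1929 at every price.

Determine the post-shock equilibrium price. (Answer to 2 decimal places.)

1560.86

Original equilibrium: 6700 - 3P = 4P - 2876 gives 9576 = 7P, so P = 1368 and q = 2596.
The new curves are qd = 8629 - 3P (demand) and qs = 4P - 2297 (supply).
Clearing the new market: 8629 - 3P = 4P - 2297, so P = 10926/7 ≈ 1560.8571 and q = 27625/7 ≈ 3946.4286.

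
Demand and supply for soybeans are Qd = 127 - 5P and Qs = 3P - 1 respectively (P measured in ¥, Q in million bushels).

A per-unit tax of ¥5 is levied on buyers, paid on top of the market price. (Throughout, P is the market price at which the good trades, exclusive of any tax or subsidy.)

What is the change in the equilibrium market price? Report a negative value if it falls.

-3.125

Initially, 127 - 5P = 3P - 1, so 128 = 8P and P = 16, Q = 47.
Since buyers pay the price plus the tax, the effective demand curve becomes Qd = 102 - 5P.
Clearing the new market: 102 - 5P = 3P - 1, so P = 12.875 and Q = 37.625.
ΔP = 12.875 − 16 = -3.125.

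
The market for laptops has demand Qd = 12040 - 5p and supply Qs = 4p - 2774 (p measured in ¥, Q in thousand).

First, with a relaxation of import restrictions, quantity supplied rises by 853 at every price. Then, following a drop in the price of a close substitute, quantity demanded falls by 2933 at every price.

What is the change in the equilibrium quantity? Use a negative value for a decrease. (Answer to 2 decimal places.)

-829.67

Initially, 12040 - 5p = 4p - 2774, so 14814 = 9p and p = 1646, Q = 3810.
With the change applied: demand Qd = 9107 - 5p, supply Qs = 4p - 1921.
New equilibrium: 9107 - 5p = 4p - 1921 ⇒ 11028 = 9p ⇒ p = 3676/3 ≈ 1225.3333, Q = 8941/3 ≈ 2980.3333.
ΔQ = 2980.3333 − 3810 = -829.67.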